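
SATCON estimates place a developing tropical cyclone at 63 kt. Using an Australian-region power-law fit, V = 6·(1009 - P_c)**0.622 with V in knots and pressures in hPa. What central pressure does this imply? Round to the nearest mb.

ΔP = (V / 6)^(1/0.622) = (63/6)^1.608.
63/6 = 10.500; 10.500^1.608 ≈ 43.83 mb.
P_c = 1009 − 43.83 = 965.17 ≈ 965 mb.

965 mb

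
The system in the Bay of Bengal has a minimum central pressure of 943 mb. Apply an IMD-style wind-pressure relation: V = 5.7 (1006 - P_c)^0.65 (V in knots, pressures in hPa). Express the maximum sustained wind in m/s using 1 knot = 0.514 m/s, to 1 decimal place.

43.3 m/s

ΔP = 1006 − 943 = 63 mb.
V ≈ 5.7 × 63^0.65 = 5.7 × 14.776 ≈ 84.226 kt.
84.226 × 0.514 ≈ 43.29 m/s → 43.3 m/s.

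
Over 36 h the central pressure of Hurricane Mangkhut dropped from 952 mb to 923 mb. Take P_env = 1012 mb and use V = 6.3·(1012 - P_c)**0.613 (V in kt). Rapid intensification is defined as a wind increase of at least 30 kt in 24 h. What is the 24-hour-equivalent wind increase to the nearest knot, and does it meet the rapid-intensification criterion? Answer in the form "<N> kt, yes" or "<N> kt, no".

V₁: ΔP = 60, V ≈ 6.3 × 60^0.613 ≈ 77.51 kt.
V₂: ΔP = 89, V ≈ 6.3 × 89^0.613 ≈ 98.70 kt.
ΔV over 36 h = 21.19 kt → 24 h equivalent = 21.19 × 24/36 ≈ 14.13 kt.
14 kt < 30 kt ⇒ not rapid intensification.

14 kt, no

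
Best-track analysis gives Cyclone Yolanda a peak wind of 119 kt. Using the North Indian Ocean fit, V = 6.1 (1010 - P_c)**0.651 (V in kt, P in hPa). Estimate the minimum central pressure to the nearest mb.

914 mb

ΔP = (V / 6.1)^(1/0.651) = (119/6.1)^1.536.
119/6.1 = 19.508; 19.508^1.536 ≈ 95.92 mb.
P_c = 1010 − 95.92 = 914.08 ≈ 914 mb.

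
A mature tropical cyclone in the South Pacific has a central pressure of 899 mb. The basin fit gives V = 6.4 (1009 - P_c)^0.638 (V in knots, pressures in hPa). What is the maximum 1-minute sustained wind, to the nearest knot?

ΔP = 1009 − 899 = 110 mb.
110^0.638 ≈ 20.064.
V ≈ 6.4 × 20.064 ≈ 128.4 kt.

128 kt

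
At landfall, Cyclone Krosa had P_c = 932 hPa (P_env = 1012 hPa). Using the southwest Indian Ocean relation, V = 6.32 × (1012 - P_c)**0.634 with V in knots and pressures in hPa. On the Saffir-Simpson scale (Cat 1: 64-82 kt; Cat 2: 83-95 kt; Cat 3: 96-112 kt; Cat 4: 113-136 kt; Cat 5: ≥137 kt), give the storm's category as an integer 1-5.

3

ΔP = 1012 − 932 = 80 hPa.
V ≈ 6.32 × 80^0.634 = 6.32 × 16.09 ≈ 102 kt.
102 kt falls in the Category 3 band.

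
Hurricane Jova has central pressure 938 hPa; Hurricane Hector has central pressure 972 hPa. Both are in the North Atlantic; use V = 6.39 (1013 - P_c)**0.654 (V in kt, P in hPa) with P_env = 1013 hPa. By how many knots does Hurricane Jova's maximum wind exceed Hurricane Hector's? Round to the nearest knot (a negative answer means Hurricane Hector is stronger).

Hurricane Jova: ΔP = 75; V ≈ 6.39 × 75^0.654 ≈ 107.59 kt.
Hurricane Hector: ΔP = 41; V ≈ 6.39 × 41^0.654 ≈ 72.49 kt.
Difference ≈ 107.59 − 72.49 = 35.10 → 35 kt.

35 kt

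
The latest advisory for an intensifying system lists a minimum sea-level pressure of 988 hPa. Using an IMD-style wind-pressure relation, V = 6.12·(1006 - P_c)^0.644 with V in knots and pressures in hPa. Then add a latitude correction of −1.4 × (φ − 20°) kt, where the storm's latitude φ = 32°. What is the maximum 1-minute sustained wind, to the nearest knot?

ΔP = 1006 − 988 = 18 hPa.
18^0.644 ≈ 6.433.
V ≈ 6.12 × 6.433 ≈ 39.4 kt.
Latitude correction: −1.4 × (32 − 20) = -16.8 kt.
Corrected V ≈ 22.6 kt → 23 kt.

23 kt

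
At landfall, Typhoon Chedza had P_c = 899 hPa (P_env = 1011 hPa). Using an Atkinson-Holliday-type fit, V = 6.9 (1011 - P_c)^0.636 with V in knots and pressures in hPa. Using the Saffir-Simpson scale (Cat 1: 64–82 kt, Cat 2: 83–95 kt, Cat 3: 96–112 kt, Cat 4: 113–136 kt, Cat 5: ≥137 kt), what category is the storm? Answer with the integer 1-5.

ΔP = 1011 − 899 = 112 hPa.
V ≈ 6.9 × 112^0.636 = 6.9 × 20.10 ≈ 139 kt.
139 kt falls in the Category 5 band.

5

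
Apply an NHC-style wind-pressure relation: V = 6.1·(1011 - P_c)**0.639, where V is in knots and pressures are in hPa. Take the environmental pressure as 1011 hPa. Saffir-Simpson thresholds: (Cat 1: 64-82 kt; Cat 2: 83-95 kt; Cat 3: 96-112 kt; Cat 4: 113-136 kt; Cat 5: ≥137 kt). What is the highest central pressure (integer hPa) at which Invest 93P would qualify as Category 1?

Category 1 begins at V = 64 kt.
Required ΔP = (64/6.1)^(1/0.639) = 10.492^1.565 ≈ 39.59 hPa.
P_c ≤ 1011 − 39.59 = 971.41, so the highest integer P_c is 971 hPa.

971 hPa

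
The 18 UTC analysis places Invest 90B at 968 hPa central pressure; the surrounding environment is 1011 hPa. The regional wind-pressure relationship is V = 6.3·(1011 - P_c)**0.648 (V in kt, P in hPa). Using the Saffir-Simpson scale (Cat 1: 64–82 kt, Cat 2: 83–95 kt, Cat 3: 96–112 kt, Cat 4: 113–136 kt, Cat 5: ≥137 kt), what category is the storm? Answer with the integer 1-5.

ΔP = 1011 − 968 = 43 hPa.
V ≈ 6.3 × 43^0.648 = 6.3 × 11.44 ≈ 72 kt.
72 kt falls in the Category 1 band.

1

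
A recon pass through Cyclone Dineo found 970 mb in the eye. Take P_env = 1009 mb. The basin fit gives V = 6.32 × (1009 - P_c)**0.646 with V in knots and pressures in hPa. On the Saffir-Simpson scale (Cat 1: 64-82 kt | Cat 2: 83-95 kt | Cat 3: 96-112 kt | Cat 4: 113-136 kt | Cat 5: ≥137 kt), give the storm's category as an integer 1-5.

ΔP = 1009 − 970 = 39 mb.
V ≈ 6.32 × 39^0.646 = 6.32 × 10.66 ≈ 67 kt.
67 kt falls in the Category 1 band.

1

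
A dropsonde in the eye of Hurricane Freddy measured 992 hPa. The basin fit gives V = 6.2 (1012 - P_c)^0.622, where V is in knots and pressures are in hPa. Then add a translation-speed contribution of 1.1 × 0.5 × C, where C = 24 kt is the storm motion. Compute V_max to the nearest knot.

53 kt

ΔP = 1012 − 992 = 20 hPa.
20^0.622 ≈ 6.445.
V ≈ 6.2 × 6.445 ≈ 40.0 kt.
Translation term: 1.1 × 0.5 × 24 = 13.2 kt.
Corrected V ≈ 53.2 kt → 53 kt.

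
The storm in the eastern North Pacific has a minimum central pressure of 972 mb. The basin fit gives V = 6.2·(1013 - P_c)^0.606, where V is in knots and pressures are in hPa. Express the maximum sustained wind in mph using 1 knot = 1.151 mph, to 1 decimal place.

67.7 mph

ΔP = 1013 − 972 = 41 mb.
V ≈ 6.2 × 41^0.606 = 6.2 × 9.492 ≈ 58.849 kt.
58.849 × 1.151 ≈ 67.74 mph → 67.7 mph.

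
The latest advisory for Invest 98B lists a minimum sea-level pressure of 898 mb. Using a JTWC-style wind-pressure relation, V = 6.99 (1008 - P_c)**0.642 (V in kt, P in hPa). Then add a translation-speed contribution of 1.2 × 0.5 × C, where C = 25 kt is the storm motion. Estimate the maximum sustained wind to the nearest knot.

158 kt

ΔP = 1008 − 898 = 110 mb.
110^0.642 ≈ 20.444.
V ≈ 6.99 × 20.444 ≈ 142.9 kt.
Translation term: 1.2 × 0.5 × 25 = 15 kt.
Corrected V ≈ 157.9 kt → 158 kt.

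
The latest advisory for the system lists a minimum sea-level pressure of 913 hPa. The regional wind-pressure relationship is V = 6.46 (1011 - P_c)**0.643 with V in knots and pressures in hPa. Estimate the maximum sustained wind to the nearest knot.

ΔP = 1011 − 913 = 98 hPa.
98^0.643 ≈ 19.070.
V ≈ 6.46 × 19.070 ≈ 123.2 kt.

123 kt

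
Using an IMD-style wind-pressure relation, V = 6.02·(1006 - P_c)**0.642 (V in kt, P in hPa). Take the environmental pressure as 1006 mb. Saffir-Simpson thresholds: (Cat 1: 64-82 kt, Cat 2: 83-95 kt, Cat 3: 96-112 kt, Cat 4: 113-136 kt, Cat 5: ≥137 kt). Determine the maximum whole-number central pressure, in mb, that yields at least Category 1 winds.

966 mb

Category 1 begins at V = 64 kt.
Required ΔP = (64/6.02)^(1/0.642) = 10.631^1.558 ≈ 39.72 mb.
P_c ≤ 1006 − 39.72 = 966.28, so the highest integer P_c is 966 mb.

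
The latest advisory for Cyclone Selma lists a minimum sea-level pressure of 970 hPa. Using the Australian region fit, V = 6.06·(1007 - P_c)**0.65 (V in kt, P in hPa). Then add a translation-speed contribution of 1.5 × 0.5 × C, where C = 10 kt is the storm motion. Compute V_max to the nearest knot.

ΔP = 1007 − 970 = 37 hPa.
37^0.65 ≈ 10.455.
V ≈ 6.06 × 10.455 ≈ 63.4 kt.
Translation term: 1.5 × 0.5 × 10 = 7.5 kt.
Corrected V ≈ 70.9 kt → 71 kt.

71 kt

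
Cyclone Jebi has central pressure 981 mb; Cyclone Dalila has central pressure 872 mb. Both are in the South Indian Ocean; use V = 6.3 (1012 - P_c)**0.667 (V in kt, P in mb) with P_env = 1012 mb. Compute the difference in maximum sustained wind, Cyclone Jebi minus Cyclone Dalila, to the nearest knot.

Cyclone Jebi: ΔP = 31; V ≈ 6.3 × 31^0.667 ≈ 62.24 kt.
Cyclone Dalila: ΔP = 140; V ≈ 6.3 × 140^0.667 ≈ 170.14 kt.
Difference ≈ 62.24 − 170.14 = -107.90 → -108 kt.

-108 kt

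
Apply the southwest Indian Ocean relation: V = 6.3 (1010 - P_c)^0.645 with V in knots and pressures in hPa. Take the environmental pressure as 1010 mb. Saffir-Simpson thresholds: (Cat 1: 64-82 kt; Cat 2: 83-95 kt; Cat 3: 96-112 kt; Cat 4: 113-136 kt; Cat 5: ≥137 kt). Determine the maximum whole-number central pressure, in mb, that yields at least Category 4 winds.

922 mb

Category 4 begins at V = 113 kt.
Required ΔP = (113/6.3)^(1/0.645) = 17.937^1.550 ≈ 87.86 mb.
P_c ≤ 1010 − 87.86 = 922.14, so the highest integer P_c is 922 mb.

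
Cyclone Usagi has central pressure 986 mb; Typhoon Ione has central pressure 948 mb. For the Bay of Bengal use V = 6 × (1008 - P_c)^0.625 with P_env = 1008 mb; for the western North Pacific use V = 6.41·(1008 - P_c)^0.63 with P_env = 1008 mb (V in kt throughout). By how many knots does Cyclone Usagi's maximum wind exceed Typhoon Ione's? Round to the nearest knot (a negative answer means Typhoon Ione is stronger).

-43 kt

Cyclone Usagi: ΔP = 22; V ≈ 6 × 22^0.625 ≈ 41.42 kt.
Typhoon Ione: ΔP = 60; V ≈ 6.41 × 60^0.63 ≈ 84.55 kt.
Difference ≈ 41.42 − 84.55 = -43.13 → -43 kt.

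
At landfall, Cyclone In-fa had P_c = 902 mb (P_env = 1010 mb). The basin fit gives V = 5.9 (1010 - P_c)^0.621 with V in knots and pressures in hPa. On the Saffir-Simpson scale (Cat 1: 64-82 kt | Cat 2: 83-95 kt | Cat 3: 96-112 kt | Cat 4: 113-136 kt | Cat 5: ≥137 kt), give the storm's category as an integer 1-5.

ΔP = 1010 − 902 = 108 mb.
V ≈ 5.9 × 108^0.621 = 5.9 × 18.31 ≈ 108 kt.
108 kt falls in the Category 3 band.

3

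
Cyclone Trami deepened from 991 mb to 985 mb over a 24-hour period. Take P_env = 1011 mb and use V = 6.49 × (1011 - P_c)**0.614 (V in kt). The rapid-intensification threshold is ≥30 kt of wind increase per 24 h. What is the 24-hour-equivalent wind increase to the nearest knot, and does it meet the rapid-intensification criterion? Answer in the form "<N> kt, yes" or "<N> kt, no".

7 kt, no

V₁: ΔP = 20, V ≈ 6.49 × 20^0.614 ≈ 40.84 kt.
V₂: ΔP = 26, V ≈ 6.49 × 26^0.614 ≈ 47.98 kt.
ΔV over 24 h = 7.14 kt → 24 h equivalent = 7.14 × 24/24 ≈ 7.14 kt.
7 kt < 30 kt ⇒ not rapid intensification.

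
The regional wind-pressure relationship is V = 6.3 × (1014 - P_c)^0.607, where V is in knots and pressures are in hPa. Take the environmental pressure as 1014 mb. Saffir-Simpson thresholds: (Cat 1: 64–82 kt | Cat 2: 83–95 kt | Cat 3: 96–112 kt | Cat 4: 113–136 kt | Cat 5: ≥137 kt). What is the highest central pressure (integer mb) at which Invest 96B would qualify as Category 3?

Category 3 begins at V = 96 kt.
Required ΔP = (96/6.3)^(1/0.607) = 15.238^1.647 ≈ 88.88 mb.
P_c ≤ 1014 − 88.88 = 925.12, so the highest integer P_c is 925 mb.

925 mb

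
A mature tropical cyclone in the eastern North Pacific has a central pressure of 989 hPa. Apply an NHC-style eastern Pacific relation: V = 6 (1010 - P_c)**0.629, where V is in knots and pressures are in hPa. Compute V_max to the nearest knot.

ΔP = 1010 − 989 = 21 hPa.
21^0.629 ≈ 6.787.
V ≈ 6 × 6.787 ≈ 40.7 kt.

41 kt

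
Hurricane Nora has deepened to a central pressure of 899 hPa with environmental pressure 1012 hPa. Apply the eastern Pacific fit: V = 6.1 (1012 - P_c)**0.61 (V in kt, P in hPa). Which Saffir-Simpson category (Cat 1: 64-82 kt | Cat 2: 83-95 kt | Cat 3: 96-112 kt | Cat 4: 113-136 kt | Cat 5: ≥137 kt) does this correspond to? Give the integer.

ΔP = 1012 − 899 = 113 hPa.
V ≈ 6.1 × 113^0.61 = 6.1 × 17.88 ≈ 109 kt.
109 kt falls in the Category 3 band.

3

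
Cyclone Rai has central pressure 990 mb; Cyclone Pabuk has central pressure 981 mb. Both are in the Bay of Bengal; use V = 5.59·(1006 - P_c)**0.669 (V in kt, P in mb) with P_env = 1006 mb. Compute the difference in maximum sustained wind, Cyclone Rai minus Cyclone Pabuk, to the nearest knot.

Cyclone Rai: ΔP = 16; V ≈ 5.59 × 16^0.669 ≈ 35.72 kt.
Cyclone Pabuk: ΔP = 25; V ≈ 5.59 × 25^0.669 ≈ 48.15 kt.
Difference ≈ 35.72 − 48.15 = -12.43 → -12 kt.

-12 kt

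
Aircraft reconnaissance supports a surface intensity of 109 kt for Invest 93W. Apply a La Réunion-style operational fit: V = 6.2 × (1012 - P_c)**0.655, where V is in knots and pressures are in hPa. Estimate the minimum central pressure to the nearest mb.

932 mb

ΔP = (V / 6.2)^(1/0.655) = (109/6.2)^1.527.
109/6.2 = 17.581; 17.581^1.527 ≈ 79.58 mb.
P_c = 1012 − 79.58 = 932.42 ≈ 932 mb.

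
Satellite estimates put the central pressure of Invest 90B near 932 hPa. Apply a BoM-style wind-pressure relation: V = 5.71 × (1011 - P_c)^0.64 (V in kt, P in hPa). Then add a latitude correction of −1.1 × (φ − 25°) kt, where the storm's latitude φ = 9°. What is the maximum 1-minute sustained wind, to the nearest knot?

ΔP = 1011 − 932 = 79 hPa.
79^0.64 ≈ 16.386.
V ≈ 5.71 × 16.386 ≈ 93.6 kt.
Latitude correction: −1.1 × (9 − 25) = 17.6 kt.
Corrected V ≈ 111.2 kt → 111 kt.

111 kt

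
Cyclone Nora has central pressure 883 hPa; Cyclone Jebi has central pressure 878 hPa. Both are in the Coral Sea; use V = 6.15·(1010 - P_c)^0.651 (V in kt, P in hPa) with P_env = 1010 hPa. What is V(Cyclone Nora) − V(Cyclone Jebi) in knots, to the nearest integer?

-4 kt

Cyclone Nora: ΔP = 127; V ≈ 6.15 × 127^0.651 ≈ 144.03 kt.
Cyclone Jebi: ΔP = 132; V ≈ 6.15 × 132^0.651 ≈ 147.70 kt.
Difference ≈ 144.03 − 147.70 = -3.67 → -4 kt.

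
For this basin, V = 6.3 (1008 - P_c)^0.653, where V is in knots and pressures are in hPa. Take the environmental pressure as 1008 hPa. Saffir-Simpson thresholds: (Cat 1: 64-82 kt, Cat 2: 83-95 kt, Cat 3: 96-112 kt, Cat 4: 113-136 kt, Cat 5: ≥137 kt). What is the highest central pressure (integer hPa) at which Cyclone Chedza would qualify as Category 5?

896 hPa

Category 5 begins at V = 137 kt.
Required ΔP = (137/6.3)^(1/0.653) = 21.746^1.531 ≈ 111.70 hPa.
P_c ≤ 1008 − 111.70 = 896.30, so the highest integer P_c is 896 hPa.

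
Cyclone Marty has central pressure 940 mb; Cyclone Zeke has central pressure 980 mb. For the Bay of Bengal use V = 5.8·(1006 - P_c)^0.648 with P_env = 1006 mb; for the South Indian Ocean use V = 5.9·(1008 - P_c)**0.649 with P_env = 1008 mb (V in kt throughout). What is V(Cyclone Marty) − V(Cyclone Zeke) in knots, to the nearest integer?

Cyclone Marty: ΔP = 66; V ≈ 5.8 × 66^0.648 ≈ 87.60 kt.
Cyclone Zeke: ΔP = 28; V ≈ 5.9 × 28^0.649 ≈ 51.29 kt.
Difference ≈ 87.60 − 51.29 = 36.31 → 36 kt.

36 kt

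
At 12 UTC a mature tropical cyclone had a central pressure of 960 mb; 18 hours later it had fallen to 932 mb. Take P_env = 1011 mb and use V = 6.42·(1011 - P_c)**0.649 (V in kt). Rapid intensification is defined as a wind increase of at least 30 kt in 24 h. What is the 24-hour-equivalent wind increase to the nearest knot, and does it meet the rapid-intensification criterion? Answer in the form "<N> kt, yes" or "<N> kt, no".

36 kt, yes

V₁: ΔP = 51, V ≈ 6.42 × 51^0.649 ≈ 82.37 kt.
V₂: ΔP = 79, V ≈ 6.42 × 79^0.649 ≈ 109.42 kt.
ΔV over 18 h = 27.05 kt → 24 h equivalent = 27.05 × 24/18 ≈ 36.07 kt.
36 kt ≥ 30 kt ⇒ rapid intensification.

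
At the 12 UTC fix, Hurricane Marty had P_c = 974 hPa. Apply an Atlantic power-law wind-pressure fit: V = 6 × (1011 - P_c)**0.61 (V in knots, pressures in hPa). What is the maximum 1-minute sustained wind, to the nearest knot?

54 kt

ΔP = 1011 − 974 = 37 hPa.
37^0.61 ≈ 9.049.
V ≈ 6 × 9.049 ≈ 54.3 kt.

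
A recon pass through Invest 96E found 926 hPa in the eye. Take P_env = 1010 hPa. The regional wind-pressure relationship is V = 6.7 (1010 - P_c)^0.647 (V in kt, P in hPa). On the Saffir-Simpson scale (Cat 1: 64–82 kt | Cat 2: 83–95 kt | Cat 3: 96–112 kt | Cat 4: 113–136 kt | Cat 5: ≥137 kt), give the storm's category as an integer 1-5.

ΔP = 1010 − 926 = 84 hPa.
V ≈ 6.7 × 84^0.647 = 6.7 × 17.58 ≈ 118 kt.
118 kt falls in the Category 4 band.

4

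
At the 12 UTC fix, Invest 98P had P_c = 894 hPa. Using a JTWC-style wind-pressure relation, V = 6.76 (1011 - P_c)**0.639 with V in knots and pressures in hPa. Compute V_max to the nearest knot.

142 kt

ΔP = 1011 − 894 = 117 hPa.
117^0.639 ≈ 20.969.
V ≈ 6.76 × 20.969 ≈ 141.7 kt.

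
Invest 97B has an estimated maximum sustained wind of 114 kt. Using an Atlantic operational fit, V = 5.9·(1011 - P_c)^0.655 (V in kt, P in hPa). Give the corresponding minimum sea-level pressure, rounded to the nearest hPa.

919 hPa

ΔP = (V / 5.9)^(1/0.655) = (114/5.9)^1.527.
114/5.9 = 19.322; 19.322^1.527 ≈ 91.93 hPa.
P_c = 1011 − 91.93 = 919.07 ≈ 919 hPa.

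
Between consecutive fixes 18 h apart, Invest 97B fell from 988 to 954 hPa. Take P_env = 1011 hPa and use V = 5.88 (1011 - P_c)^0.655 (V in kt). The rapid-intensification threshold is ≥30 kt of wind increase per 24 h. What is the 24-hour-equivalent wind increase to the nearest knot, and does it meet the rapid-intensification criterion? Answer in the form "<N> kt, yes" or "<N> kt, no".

V₁: ΔP = 23, V ≈ 5.88 × 23^0.655 ≈ 45.85 kt.
V₂: ΔP = 57, V ≈ 5.88 × 57^0.655 ≈ 83.08 kt.
ΔV over 18 h = 37.23 kt → 24 h equivalent = 37.23 × 24/18 ≈ 49.64 kt.
50 kt ≥ 30 kt ⇒ rapid intensification.

50 kt, yes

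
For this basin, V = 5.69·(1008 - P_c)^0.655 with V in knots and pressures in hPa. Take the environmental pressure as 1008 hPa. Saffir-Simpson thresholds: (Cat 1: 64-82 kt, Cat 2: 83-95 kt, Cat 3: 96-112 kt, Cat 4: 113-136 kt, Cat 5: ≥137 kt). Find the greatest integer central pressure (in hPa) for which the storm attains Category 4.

912 hPa

Category 4 begins at V = 113 kt.
Required ΔP = (113/5.69)^(1/0.655) = 19.859^1.527 ≈ 95.86 hPa.
P_c ≤ 1008 − 95.86 = 912.14, so the highest integer P_c is 912 hPa.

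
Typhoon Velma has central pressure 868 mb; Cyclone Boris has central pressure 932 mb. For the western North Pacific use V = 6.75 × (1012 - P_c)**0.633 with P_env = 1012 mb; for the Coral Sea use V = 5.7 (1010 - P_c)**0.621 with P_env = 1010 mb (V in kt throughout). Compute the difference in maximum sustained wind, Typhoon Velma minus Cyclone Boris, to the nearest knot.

72 kt

Typhoon Velma: ΔP = 144; V ≈ 6.75 × 144^0.633 ≈ 156.87 kt.
Cyclone Boris: ΔP = 78; V ≈ 5.7 × 78^0.621 ≈ 85.28 kt.
Difference ≈ 156.87 − 85.28 = 71.59 → 72 kt.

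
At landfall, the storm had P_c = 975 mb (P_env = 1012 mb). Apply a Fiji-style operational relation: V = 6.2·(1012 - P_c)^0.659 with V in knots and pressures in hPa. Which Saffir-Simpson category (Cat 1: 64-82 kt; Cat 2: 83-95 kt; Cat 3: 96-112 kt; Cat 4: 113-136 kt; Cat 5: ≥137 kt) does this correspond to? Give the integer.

1

ΔP = 1012 − 975 = 37 mb.
V ≈ 6.2 × 37^0.659 = 6.2 × 10.80 ≈ 67 kt.
67 kt falls in the Category 1 band.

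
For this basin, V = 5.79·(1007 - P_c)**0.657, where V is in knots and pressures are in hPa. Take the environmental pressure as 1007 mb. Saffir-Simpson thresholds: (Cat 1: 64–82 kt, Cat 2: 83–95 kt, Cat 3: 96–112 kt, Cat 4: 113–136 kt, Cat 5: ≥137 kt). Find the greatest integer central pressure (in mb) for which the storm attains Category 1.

Category 1 begins at V = 64 kt.
Required ΔP = (64/5.79)^(1/0.657) = 11.054^1.522 ≈ 38.75 mb.
P_c ≤ 1007 − 38.75 = 968.25, so the highest integer P_c is 968 mb.

968 mb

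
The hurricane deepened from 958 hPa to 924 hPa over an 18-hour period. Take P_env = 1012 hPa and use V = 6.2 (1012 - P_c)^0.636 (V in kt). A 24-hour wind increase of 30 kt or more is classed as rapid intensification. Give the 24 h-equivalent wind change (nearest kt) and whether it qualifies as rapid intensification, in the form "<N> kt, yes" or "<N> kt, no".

38 kt, yes

V₁: ΔP = 54, V ≈ 6.2 × 54^0.636 ≈ 78.38 kt.
V₂: ΔP = 88, V ≈ 6.2 × 88^0.636 ≈ 106.93 kt.
ΔV over 18 h = 28.55 kt → 24 h equivalent = 28.55 × 24/18 ≈ 38.07 kt.
38 kt ≥ 30 kt ⇒ rapid intensification.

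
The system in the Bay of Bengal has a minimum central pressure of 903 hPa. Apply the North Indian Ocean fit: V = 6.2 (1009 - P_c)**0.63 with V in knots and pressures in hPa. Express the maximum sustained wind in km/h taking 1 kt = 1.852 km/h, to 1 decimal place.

216.8 km/h

ΔP = 1009 − 903 = 106 hPa.
V ≈ 6.2 × 106^0.63 = 6.2 × 18.877 ≈ 117.040 kt.
117.040 × 1.852 ≈ 216.76 km/h → 216.8 km/h.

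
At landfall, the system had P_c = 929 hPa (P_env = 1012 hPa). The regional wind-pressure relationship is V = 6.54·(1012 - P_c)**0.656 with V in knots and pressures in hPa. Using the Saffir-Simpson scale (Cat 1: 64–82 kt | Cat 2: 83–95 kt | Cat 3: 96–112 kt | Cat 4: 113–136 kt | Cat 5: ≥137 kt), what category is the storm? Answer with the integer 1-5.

ΔP = 1012 − 929 = 83 hPa.
V ≈ 6.54 × 83^0.656 = 6.54 × 18.15 ≈ 119 kt.
119 kt falls in the Category 4 band.

4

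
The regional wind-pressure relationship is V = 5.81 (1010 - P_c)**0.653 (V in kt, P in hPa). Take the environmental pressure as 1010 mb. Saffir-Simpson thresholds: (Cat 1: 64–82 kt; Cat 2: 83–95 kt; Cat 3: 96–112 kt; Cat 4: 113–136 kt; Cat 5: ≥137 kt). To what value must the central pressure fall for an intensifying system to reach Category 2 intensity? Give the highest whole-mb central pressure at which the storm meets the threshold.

Category 2 begins at V = 83 kt.
Required ΔP = (83/5.81)^(1/0.653) = 14.286^1.531 ≈ 58.70 mb.
P_c ≤ 1010 − 58.70 = 951.30, so the highest integer P_c is 951 mb.

951 mb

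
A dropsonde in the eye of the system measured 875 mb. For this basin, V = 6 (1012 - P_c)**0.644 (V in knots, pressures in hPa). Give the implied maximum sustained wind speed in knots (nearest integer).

143 kt

ΔP = 1012 − 875 = 137 mb.
137^0.644 ≈ 23.771.
V ≈ 6 × 23.771 ≈ 142.6 kt.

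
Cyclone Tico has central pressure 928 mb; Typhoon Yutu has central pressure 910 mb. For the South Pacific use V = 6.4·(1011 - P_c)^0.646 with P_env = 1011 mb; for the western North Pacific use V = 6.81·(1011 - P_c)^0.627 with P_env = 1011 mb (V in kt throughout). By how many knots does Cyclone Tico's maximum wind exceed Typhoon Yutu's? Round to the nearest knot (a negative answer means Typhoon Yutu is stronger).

-12 kt

Cyclone Tico: ΔP = 83; V ≈ 6.4 × 83^0.646 ≈ 111.15 kt.
Typhoon Yutu: ΔP = 101; V ≈ 6.81 × 101^0.627 ≈ 122.99 kt.
Difference ≈ 111.15 − 122.99 = -11.84 → -12 kt.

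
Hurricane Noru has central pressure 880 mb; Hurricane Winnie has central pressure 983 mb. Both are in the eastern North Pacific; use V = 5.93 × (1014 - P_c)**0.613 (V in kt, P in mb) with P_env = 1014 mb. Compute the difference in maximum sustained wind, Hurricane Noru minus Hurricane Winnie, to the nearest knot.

Hurricane Noru: ΔP = 134; V ≈ 5.93 × 134^0.613 ≈ 119.39 kt.
Hurricane Winnie: ΔP = 31; V ≈ 5.93 × 31^0.613 ≈ 48.67 kt.
Difference ≈ 119.39 − 48.67 = 70.72 → 71 kt.

71 kt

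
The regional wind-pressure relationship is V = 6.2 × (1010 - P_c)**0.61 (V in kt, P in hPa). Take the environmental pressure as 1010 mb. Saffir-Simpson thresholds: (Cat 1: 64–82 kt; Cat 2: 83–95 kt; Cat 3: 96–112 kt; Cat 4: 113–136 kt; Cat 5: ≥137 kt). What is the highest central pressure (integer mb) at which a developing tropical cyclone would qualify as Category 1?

964 mb

Category 1 begins at V = 64 kt.
Required ΔP = (64/6.2)^(1/0.61) = 10.323^1.639 ≈ 45.91 mb.
P_c ≤ 1010 − 45.91 = 964.09, so the highest integer P_c is 964 mb.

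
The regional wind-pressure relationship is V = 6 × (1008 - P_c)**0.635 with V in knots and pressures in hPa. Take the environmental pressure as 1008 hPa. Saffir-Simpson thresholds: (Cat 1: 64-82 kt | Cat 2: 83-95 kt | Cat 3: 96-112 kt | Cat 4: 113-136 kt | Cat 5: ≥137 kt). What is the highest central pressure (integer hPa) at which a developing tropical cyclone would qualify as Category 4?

Category 4 begins at V = 113 kt.
Required ΔP = (113/6)^(1/0.635) = 18.833^1.575 ≈ 101.80 hPa.
P_c ≤ 1008 − 101.80 = 906.20, so the highest integer P_c is 906 hPa.

906 hPa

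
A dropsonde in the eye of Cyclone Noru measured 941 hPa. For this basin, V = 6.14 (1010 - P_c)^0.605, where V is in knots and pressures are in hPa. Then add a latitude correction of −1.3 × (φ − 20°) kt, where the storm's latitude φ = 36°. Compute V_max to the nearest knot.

59 kt

ΔP = 1010 − 941 = 69 hPa.
69^0.605 ≈ 12.957.
V ≈ 6.14 × 12.957 ≈ 79.6 kt.
Latitude correction: −1.3 × (36 − 20) = -20.8 kt.
Corrected V ≈ 58.8 kt → 59 kt.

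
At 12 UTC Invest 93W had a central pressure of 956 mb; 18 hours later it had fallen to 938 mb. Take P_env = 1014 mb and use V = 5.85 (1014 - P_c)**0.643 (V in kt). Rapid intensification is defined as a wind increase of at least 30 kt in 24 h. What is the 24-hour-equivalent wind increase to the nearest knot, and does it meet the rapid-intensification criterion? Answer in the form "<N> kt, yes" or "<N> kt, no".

20 kt, no

V₁: ΔP = 58, V ≈ 5.85 × 58^0.643 ≈ 79.62 kt.
V₂: ΔP = 76, V ≈ 5.85 × 76^0.643 ≈ 94.74 kt.
ΔV over 18 h = 15.12 kt → 24 h equivalent = 15.12 × 24/18 ≈ 20.16 kt.
20 kt < 30 kt ⇒ not rapid intensification.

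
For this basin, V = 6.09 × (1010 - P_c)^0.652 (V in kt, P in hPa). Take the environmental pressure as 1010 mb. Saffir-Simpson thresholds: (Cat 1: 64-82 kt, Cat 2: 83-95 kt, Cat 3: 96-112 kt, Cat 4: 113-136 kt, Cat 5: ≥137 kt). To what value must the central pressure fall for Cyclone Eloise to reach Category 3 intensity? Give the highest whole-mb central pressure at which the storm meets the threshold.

941 mb

Category 3 begins at V = 96 kt.
Required ΔP = (96/6.09)^(1/0.652) = 15.764^1.534 ≈ 68.69 mb.
P_c ≤ 1010 − 68.69 = 941.31, so the highest integer P_c is 941 mb.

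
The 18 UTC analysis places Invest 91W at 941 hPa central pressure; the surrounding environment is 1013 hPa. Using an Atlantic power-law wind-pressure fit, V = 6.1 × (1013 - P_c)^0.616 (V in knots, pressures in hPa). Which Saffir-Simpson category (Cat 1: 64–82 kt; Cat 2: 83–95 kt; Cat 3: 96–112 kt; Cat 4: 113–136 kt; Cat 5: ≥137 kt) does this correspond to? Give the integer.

ΔP = 1013 − 941 = 72 hPa.
V ≈ 6.1 × 72^0.616 = 6.1 × 13.94 ≈ 85 kt.
85 kt falls in the Category 2 band.

2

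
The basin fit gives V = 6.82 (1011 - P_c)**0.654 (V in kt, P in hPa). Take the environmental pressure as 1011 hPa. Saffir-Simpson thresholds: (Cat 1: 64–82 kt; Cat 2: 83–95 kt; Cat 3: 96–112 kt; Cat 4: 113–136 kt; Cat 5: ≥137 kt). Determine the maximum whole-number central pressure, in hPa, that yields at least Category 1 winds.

Category 1 begins at V = 64 kt.
Required ΔP = (64/6.82)^(1/0.654) = 9.384^1.529 ≈ 30.68 hPa.
P_c ≤ 1011 − 30.68 = 980.32, so the highest integer P_c is 980 hPa.

980 hPa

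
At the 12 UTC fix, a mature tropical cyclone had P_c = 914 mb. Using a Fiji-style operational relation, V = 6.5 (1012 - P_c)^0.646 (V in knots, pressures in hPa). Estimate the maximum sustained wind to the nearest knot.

126 kt

ΔP = 1012 − 914 = 98 mb.
98^0.646 ≈ 19.334.
V ≈ 6.5 × 19.334 ≈ 125.7 kt.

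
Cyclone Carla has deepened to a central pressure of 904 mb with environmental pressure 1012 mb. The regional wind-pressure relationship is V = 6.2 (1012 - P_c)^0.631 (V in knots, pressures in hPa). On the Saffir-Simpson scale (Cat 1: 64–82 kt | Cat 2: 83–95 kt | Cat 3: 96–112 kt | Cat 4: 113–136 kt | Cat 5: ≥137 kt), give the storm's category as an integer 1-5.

4

ΔP = 1012 − 904 = 108 mb.
V ≈ 6.2 × 108^0.631 = 6.2 × 19.19 ≈ 119 kt.
119 kt falls in the Category 4 band.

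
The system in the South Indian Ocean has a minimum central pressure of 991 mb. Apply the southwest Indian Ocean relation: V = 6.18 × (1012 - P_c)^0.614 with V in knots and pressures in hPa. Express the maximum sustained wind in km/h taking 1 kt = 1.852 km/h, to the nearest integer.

ΔP = 1012 − 991 = 21 mb.
V ≈ 6.18 × 21^0.614 = 6.18 × 6.484 ≈ 40.071 kt.
40.071 × 1.852 ≈ 74.21 km/h → 74 km/h.

74 km/h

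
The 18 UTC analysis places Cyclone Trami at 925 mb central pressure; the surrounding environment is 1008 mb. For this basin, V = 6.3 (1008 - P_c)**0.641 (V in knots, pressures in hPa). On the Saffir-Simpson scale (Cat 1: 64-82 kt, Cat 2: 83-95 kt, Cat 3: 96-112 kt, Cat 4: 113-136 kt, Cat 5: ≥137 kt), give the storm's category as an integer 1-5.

3

ΔP = 1008 − 925 = 83 mb.
V ≈ 6.3 × 83^0.641 = 6.3 × 16.99 ≈ 107 kt.
107 kt falls in the Category 3 band.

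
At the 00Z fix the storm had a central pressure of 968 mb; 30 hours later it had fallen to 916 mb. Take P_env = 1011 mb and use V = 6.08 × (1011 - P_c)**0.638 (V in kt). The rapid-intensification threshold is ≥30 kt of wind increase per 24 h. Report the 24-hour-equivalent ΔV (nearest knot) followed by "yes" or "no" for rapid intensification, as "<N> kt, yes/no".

35 kt, yes

V₁: ΔP = 43, V ≈ 6.08 × 43^0.638 ≈ 67.00 kt.
V₂: ΔP = 95, V ≈ 6.08 × 95^0.638 ≈ 111.09 kt.
ΔV over 30 h = 44.09 kt → 24 h equivalent = 44.09 × 24/30 ≈ 35.27 kt.
35 kt ≥ 30 kt ⇒ rapid intensification.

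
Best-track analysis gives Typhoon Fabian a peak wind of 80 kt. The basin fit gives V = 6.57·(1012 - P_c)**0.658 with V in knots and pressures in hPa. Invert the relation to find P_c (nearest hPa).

967 hPa

ΔP = (V / 6.57)^(1/0.658) = (80/6.57)^1.520.
80/6.57 = 12.177; 12.177^1.520 ≈ 44.64 hPa.
P_c = 1012 − 44.64 = 967.36 ≈ 967 hPa.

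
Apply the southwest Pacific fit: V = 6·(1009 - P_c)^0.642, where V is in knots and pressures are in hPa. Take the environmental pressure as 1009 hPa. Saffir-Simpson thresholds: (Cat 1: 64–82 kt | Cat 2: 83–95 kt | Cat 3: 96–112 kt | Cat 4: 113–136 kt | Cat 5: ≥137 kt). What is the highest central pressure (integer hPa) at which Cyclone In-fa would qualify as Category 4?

912 hPa

Category 4 begins at V = 113 kt.
Required ΔP = (113/6)^(1/0.642) = 18.833^1.558 ≈ 96.80 hPa.
P_c ≤ 1009 − 96.80 = 912.20, so the highest integer P_c is 912 hPa.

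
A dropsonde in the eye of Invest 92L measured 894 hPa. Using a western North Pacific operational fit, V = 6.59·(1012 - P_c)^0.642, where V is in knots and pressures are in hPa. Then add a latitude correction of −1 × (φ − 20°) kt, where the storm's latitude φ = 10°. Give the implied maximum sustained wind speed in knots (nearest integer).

ΔP = 1012 − 894 = 118 hPa.
118^0.642 ≈ 21.387.
V ≈ 6.59 × 21.387 ≈ 140.9 kt.
Latitude correction: −1 × (10 − 20) = 10 kt.
Corrected V ≈ 150.9 kt → 151 kt.

151 kt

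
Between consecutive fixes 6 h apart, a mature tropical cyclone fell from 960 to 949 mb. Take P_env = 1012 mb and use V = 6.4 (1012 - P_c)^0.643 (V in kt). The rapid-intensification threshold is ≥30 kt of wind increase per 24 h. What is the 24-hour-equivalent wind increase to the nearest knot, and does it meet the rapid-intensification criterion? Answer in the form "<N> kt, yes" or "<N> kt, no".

43 kt, yes

V₁: ΔP = 52, V ≈ 6.4 × 52^0.643 ≈ 81.20 kt.
V₂: ΔP = 63, V ≈ 6.4 × 63^0.643 ≈ 91.87 kt.
ΔV over 6 h = 10.67 kt → 24 h equivalent = 10.67 × 24/6 ≈ 42.68 kt.
43 kt ≥ 30 kt ⇒ rapid intensification.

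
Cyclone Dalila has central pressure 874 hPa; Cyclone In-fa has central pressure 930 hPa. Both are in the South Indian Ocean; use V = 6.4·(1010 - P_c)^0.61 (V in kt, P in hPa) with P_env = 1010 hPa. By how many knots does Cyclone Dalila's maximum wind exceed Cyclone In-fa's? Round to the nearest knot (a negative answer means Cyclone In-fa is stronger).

Cyclone Dalila: ΔP = 136; V ≈ 6.4 × 136^0.61 ≈ 128.13 kt.
Cyclone In-fa: ΔP = 80; V ≈ 6.4 × 80^0.61 ≈ 92.70 kt.
Difference ≈ 128.13 − 92.70 = 35.43 → 35 kt.

35 kt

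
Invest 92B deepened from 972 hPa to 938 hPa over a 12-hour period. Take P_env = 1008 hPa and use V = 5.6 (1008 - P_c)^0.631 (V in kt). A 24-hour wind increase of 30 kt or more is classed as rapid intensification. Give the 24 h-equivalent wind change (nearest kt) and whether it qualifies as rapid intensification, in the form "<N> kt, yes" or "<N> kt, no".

56 kt, yes

V₁: ΔP = 36, V ≈ 5.6 × 36^0.631 ≈ 53.73 kt.
V₂: ΔP = 70, V ≈ 5.6 × 70^0.631 ≈ 81.74 kt.
ΔV over 12 h = 28.01 kt → 24 h equivalent = 28.01 × 24/12 ≈ 56.02 kt.
56 kt ≥ 30 kt ⇒ rapid intensification.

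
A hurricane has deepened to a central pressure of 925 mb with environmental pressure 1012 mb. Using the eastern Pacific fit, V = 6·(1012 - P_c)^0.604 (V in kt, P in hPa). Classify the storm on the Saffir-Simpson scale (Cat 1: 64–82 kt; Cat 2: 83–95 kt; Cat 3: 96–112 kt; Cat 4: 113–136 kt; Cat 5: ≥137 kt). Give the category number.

2

ΔP = 1012 − 925 = 87 mb.
V ≈ 6 × 87^0.604 = 6 × 14.84 ≈ 89 kt.
89 kt falls in the Category 2 band.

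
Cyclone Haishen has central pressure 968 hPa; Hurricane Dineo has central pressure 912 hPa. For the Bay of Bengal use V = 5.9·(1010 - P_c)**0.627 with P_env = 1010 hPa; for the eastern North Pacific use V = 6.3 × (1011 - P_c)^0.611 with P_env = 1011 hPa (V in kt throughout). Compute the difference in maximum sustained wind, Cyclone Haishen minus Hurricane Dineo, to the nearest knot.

-43 kt

Cyclone Haishen: ΔP = 42; V ≈ 5.9 × 42^0.627 ≈ 61.47 kt.
Hurricane Dineo: ΔP = 99; V ≈ 6.3 × 99^0.611 ≈ 104.39 kt.
Difference ≈ 61.47 − 104.39 = -42.92 → -43 kt.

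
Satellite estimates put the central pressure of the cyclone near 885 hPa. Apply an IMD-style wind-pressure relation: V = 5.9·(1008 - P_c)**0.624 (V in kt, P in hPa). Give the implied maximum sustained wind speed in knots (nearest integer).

ΔP = 1008 − 885 = 123 hPa.
123^0.624 ≈ 20.142.
V ≈ 5.9 × 20.142 ≈ 118.8 kt.

119 kt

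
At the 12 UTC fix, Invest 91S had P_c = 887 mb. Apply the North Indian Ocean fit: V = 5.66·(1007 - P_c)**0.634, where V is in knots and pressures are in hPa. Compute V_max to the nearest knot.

118 kt

ΔP = 1007 − 887 = 120 mb.
120^0.634 ≈ 20.807.
V ≈ 5.66 × 20.807 ≈ 117.8 kt.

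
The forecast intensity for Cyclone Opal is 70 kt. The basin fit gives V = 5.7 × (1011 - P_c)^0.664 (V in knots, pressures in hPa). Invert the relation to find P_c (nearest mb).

ΔP = (V / 5.7)^(1/0.664) = (70/5.7)^1.506.
70/5.7 = 12.281; 12.281^1.506 ≈ 43.69 mb.
P_c = 1011 − 43.69 = 967.31 ≈ 967 mb.

967 mb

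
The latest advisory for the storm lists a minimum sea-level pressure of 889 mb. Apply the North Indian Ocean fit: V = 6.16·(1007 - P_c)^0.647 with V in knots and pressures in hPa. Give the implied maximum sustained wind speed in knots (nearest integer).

ΔP = 1007 − 889 = 118 mb.
118^0.647 ≈ 21.903.
V ≈ 6.16 × 21.903 ≈ 134.9 kt.

135 kt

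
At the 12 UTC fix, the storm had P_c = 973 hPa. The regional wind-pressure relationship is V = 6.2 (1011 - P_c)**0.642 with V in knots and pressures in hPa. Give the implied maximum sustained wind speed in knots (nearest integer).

64 kt

ΔP = 1011 − 973 = 38 hPa.
38^0.642 ≈ 10.333.
V ≈ 6.2 × 10.333 ≈ 64.1 kt.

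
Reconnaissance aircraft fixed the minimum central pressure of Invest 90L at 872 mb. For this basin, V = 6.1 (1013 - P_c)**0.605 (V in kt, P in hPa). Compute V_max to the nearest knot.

122 kt

ΔP = 1013 − 872 = 141 mb.
141^0.605 ≈ 19.965.
V ≈ 6.1 × 19.965 ≈ 121.8 kt.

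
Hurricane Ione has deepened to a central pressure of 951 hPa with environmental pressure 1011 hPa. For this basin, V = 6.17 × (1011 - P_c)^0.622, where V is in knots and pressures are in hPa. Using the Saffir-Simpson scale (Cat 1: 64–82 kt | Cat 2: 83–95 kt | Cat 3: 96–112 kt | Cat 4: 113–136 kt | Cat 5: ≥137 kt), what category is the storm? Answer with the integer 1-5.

ΔP = 1011 − 951 = 60 hPa.
V ≈ 6.17 × 60^0.622 = 6.17 × 12.76 ≈ 79 kt.
79 kt falls in the Category 1 band.

1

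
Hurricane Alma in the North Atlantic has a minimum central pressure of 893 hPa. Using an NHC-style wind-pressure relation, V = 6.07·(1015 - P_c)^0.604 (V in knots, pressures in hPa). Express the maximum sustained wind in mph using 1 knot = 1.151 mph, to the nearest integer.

ΔP = 1015 − 893 = 122 hPa.
V ≈ 6.07 × 122^0.604 = 6.07 × 18.204 ≈ 110.497 kt.
110.497 × 1.151 ≈ 127.18 mph → 127 mph.

127 mph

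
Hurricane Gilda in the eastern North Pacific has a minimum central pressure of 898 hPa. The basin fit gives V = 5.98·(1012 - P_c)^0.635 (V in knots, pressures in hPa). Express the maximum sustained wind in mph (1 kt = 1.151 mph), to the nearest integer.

139 mph

ΔP = 1012 − 898 = 114 hPa.
V ≈ 5.98 × 114^0.635 = 5.98 × 20.236 ≈ 121.014 kt.
121.014 × 1.151 ≈ 139.29 mph → 139 mph.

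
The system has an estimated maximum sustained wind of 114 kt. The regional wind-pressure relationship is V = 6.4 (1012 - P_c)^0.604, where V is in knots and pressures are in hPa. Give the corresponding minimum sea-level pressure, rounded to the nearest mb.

ΔP = (V / 6.4)^(1/0.604) = (114/6.4)^1.656.
114/6.4 = 17.812; 17.812^1.656 ≈ 117.69 mb.
P_c = 1012 − 117.69 = 894.31 ≈ 894 mb.

894 mb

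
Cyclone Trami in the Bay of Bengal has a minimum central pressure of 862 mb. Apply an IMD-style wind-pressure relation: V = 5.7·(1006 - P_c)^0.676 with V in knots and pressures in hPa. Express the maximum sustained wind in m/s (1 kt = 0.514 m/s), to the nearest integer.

84 m/s

ΔP = 1006 − 862 = 144 mb.
V ≈ 5.7 × 144^0.676 = 5.7 × 28.777 ≈ 164.032 kt.
164.032 × 0.514 ≈ 84.31 m/s → 84 m/s.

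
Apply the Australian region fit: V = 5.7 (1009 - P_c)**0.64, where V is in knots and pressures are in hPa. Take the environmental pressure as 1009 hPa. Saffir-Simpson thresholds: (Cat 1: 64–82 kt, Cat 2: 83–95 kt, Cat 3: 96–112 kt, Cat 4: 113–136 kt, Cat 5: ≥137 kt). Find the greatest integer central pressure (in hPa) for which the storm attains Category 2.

Category 2 begins at V = 83 kt.
Required ΔP = (83/5.7)^(1/0.64) = 14.561^1.562 ≈ 65.69 hPa.
P_c ≤ 1009 − 65.69 = 943.31, so the highest integer P_c is 943 hPa.

943 hPa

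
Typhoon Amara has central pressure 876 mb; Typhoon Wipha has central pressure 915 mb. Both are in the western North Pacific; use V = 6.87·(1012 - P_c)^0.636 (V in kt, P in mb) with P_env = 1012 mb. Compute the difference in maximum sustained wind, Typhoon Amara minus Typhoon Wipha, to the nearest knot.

Typhoon Amara: ΔP = 136; V ≈ 6.87 × 136^0.636 ≈ 156.27 kt.
Typhoon Wipha: ΔP = 97; V ≈ 6.87 × 97^0.636 ≈ 126.05 kt.
Difference ≈ 156.27 − 126.05 = 30.22 → 30 kt.

30 kt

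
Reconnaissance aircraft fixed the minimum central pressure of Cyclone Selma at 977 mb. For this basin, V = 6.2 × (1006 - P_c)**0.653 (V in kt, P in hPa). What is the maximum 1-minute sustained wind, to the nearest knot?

56 kt

ΔP = 1006 − 977 = 29 mb.
29^0.653 ≈ 9.015.
V ≈ 6.2 × 9.015 ≈ 55.9 kt.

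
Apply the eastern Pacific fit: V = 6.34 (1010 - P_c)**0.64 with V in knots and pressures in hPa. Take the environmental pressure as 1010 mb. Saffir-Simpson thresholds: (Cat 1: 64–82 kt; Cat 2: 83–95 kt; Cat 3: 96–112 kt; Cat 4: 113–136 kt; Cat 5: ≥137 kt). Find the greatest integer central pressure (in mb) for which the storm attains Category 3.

Category 3 begins at V = 96 kt.
Required ΔP = (96/6.34)^(1/0.64) = 15.142^1.562 ≈ 69.83 mb.
P_c ≤ 1010 − 69.83 = 940.17, so the highest integer P_c is 940 mb.

940 mb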